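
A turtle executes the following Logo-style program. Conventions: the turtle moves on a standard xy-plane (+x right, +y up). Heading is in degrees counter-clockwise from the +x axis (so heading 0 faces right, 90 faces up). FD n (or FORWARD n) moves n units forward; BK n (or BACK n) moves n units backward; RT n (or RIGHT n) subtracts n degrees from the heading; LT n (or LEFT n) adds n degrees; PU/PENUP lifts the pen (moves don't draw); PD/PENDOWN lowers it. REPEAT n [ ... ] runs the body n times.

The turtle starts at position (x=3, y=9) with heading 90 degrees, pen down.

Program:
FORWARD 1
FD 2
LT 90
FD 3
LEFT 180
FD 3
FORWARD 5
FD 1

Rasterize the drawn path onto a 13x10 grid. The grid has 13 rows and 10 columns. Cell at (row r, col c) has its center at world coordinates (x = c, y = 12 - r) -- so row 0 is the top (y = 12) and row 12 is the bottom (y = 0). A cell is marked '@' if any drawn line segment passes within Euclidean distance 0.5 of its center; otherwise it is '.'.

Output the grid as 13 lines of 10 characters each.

Answer: @@@@@@@@@@
...@......
...@......
...@......
..........
..........
..........
..........
..........
..........
..........
..........
..........

Derivation:
Segment 0: (3,9) -> (3,10)
Segment 1: (3,10) -> (3,12)
Segment 2: (3,12) -> (0,12)
Segment 3: (0,12) -> (3,12)
Segment 4: (3,12) -> (8,12)
Segment 5: (8,12) -> (9,12)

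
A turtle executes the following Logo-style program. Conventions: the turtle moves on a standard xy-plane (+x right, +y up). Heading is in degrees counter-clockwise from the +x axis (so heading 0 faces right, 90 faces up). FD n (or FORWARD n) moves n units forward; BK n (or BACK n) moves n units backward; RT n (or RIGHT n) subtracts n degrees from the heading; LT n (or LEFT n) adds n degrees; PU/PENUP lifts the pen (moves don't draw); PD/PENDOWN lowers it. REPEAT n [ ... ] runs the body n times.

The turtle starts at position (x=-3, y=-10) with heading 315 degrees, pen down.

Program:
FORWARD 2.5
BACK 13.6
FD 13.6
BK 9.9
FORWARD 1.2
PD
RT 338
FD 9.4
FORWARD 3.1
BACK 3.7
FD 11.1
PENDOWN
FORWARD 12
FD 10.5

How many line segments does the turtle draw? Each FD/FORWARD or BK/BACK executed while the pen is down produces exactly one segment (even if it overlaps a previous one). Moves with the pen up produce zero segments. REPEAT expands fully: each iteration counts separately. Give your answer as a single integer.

Executing turtle program step by step:
Start: pos=(-3,-10), heading=315, pen down
FD 2.5: (-3,-10) -> (-1.232,-11.768) [heading=315, draw]
BK 13.6: (-1.232,-11.768) -> (-10.849,-2.151) [heading=315, draw]
FD 13.6: (-10.849,-2.151) -> (-1.232,-11.768) [heading=315, draw]
BK 9.9: (-1.232,-11.768) -> (-8.233,-4.767) [heading=315, draw]
FD 1.2: (-8.233,-4.767) -> (-7.384,-5.616) [heading=315, draw]
PD: pen down
RT 338: heading 315 -> 337
FD 9.4: (-7.384,-5.616) -> (1.269,-9.289) [heading=337, draw]
FD 3.1: (1.269,-9.289) -> (4.122,-10.5) [heading=337, draw]
BK 3.7: (4.122,-10.5) -> (0.716,-9.054) [heading=337, draw]
FD 11.1: (0.716,-9.054) -> (10.934,-13.391) [heading=337, draw]
PD: pen down
FD 12: (10.934,-13.391) -> (21.98,-18.08) [heading=337, draw]
FD 10.5: (21.98,-18.08) -> (31.645,-22.183) [heading=337, draw]
Final: pos=(31.645,-22.183), heading=337, 11 segment(s) drawn
Segments drawn: 11

Answer: 11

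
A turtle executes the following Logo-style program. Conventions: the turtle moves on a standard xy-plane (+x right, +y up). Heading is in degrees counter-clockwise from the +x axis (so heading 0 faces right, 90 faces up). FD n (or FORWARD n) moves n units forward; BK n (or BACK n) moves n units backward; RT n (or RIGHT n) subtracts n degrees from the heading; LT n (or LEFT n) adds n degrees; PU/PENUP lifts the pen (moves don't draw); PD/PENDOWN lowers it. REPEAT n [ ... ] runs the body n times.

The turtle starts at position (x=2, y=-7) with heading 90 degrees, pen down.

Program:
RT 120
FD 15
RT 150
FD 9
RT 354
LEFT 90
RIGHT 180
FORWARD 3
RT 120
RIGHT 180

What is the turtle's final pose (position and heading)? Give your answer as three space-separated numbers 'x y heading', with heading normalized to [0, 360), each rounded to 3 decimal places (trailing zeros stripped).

Executing turtle program step by step:
Start: pos=(2,-7), heading=90, pen down
RT 120: heading 90 -> 330
FD 15: (2,-7) -> (14.99,-14.5) [heading=330, draw]
RT 150: heading 330 -> 180
FD 9: (14.99,-14.5) -> (5.99,-14.5) [heading=180, draw]
RT 354: heading 180 -> 186
LT 90: heading 186 -> 276
RT 180: heading 276 -> 96
FD 3: (5.99,-14.5) -> (5.677,-11.516) [heading=96, draw]
RT 120: heading 96 -> 336
RT 180: heading 336 -> 156
Final: pos=(5.677,-11.516), heading=156, 3 segment(s) drawn

Answer: 5.677 -11.516 156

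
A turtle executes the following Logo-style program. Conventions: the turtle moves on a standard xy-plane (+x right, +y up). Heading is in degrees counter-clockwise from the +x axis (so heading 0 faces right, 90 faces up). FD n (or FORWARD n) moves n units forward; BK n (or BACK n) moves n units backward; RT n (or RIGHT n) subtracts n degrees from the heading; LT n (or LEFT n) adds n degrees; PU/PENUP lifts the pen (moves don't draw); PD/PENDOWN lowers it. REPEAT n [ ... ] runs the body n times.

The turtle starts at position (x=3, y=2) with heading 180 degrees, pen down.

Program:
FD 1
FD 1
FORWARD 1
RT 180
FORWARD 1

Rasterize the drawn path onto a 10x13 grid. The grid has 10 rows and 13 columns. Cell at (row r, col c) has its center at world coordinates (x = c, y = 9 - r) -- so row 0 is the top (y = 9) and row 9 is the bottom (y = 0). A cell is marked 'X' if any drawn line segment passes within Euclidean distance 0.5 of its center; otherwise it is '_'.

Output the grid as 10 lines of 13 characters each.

Segment 0: (3,2) -> (2,2)
Segment 1: (2,2) -> (1,2)
Segment 2: (1,2) -> (0,2)
Segment 3: (0,2) -> (1,2)

Answer: _____________
_____________
_____________
_____________
_____________
_____________
_____________
XXXX_________
_____________
_____________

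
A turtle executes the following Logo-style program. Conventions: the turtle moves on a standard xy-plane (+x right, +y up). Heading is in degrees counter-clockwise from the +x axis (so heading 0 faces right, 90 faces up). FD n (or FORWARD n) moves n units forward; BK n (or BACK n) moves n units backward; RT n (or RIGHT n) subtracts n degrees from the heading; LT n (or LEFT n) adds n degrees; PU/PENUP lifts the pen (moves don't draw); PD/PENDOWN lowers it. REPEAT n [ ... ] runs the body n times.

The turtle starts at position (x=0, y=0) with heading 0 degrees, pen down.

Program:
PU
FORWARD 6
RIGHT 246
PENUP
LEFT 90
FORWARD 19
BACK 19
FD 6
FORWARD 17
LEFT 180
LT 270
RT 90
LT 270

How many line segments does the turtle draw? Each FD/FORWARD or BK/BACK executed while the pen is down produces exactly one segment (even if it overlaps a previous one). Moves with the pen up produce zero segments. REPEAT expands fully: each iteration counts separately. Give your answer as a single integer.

Answer: 0

Derivation:
Executing turtle program step by step:
Start: pos=(0,0), heading=0, pen down
PU: pen up
FD 6: (0,0) -> (6,0) [heading=0, move]
RT 246: heading 0 -> 114
PU: pen up
LT 90: heading 114 -> 204
FD 19: (6,0) -> (-11.357,-7.728) [heading=204, move]
BK 19: (-11.357,-7.728) -> (6,0) [heading=204, move]
FD 6: (6,0) -> (0.519,-2.44) [heading=204, move]
FD 17: (0.519,-2.44) -> (-15.012,-9.355) [heading=204, move]
LT 180: heading 204 -> 24
LT 270: heading 24 -> 294
RT 90: heading 294 -> 204
LT 270: heading 204 -> 114
Final: pos=(-15.012,-9.355), heading=114, 0 segment(s) drawn
Segments drawn: 0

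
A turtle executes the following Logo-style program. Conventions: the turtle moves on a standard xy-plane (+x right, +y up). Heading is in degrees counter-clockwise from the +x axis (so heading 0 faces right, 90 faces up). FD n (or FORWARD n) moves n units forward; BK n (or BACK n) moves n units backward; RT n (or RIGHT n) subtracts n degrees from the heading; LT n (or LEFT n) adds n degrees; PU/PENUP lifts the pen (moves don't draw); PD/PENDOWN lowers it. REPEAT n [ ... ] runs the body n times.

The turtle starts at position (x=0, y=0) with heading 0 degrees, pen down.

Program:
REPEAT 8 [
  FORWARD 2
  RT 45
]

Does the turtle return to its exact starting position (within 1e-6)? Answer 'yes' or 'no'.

Answer: yes

Derivation:
Executing turtle program step by step:
Start: pos=(0,0), heading=0, pen down
REPEAT 8 [
  -- iteration 1/8 --
  FD 2: (0,0) -> (2,0) [heading=0, draw]
  RT 45: heading 0 -> 315
  -- iteration 2/8 --
  FD 2: (2,0) -> (3.414,-1.414) [heading=315, draw]
  RT 45: heading 315 -> 270
  -- iteration 3/8 --
  FD 2: (3.414,-1.414) -> (3.414,-3.414) [heading=270, draw]
  RT 45: heading 270 -> 225
  -- iteration 4/8 --
  FD 2: (3.414,-3.414) -> (2,-4.828) [heading=225, draw]
  RT 45: heading 225 -> 180
  -- iteration 5/8 --
  FD 2: (2,-4.828) -> (0,-4.828) [heading=180, draw]
  RT 45: heading 180 -> 135
  -- iteration 6/8 --
  FD 2: (0,-4.828) -> (-1.414,-3.414) [heading=135, draw]
  RT 45: heading 135 -> 90
  -- iteration 7/8 --
  FD 2: (-1.414,-3.414) -> (-1.414,-1.414) [heading=90, draw]
  RT 45: heading 90 -> 45
  -- iteration 8/8 --
  FD 2: (-1.414,-1.414) -> (0,0) [heading=45, draw]
  RT 45: heading 45 -> 0
]
Final: pos=(0,0), heading=0, 8 segment(s) drawn

Start position: (0, 0)
Final position: (0, 0)
Distance = 0; < 1e-6 -> CLOSED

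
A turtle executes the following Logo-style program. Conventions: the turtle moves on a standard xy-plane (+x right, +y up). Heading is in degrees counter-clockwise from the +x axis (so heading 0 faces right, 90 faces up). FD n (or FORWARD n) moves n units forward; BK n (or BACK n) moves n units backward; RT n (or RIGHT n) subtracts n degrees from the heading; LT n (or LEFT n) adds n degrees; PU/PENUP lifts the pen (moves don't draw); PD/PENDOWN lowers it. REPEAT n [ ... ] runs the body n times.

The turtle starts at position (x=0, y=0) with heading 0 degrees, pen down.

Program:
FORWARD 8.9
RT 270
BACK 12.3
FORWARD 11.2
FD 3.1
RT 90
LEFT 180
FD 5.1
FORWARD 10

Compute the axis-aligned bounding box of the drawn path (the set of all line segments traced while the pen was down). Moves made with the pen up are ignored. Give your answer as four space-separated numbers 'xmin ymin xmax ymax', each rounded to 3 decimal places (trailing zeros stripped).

Executing turtle program step by step:
Start: pos=(0,0), heading=0, pen down
FD 8.9: (0,0) -> (8.9,0) [heading=0, draw]
RT 270: heading 0 -> 90
BK 12.3: (8.9,0) -> (8.9,-12.3) [heading=90, draw]
FD 11.2: (8.9,-12.3) -> (8.9,-1.1) [heading=90, draw]
FD 3.1: (8.9,-1.1) -> (8.9,2) [heading=90, draw]
RT 90: heading 90 -> 0
LT 180: heading 0 -> 180
FD 5.1: (8.9,2) -> (3.8,2) [heading=180, draw]
FD 10: (3.8,2) -> (-6.2,2) [heading=180, draw]
Final: pos=(-6.2,2), heading=180, 6 segment(s) drawn

Segment endpoints: x in {-6.2, 0, 3.8, 8.9, 8.9}, y in {-12.3, -1.1, 0, 2, 2, 2}
xmin=-6.2, ymin=-12.3, xmax=8.9, ymax=2

Answer: -6.2 -12.3 8.9 2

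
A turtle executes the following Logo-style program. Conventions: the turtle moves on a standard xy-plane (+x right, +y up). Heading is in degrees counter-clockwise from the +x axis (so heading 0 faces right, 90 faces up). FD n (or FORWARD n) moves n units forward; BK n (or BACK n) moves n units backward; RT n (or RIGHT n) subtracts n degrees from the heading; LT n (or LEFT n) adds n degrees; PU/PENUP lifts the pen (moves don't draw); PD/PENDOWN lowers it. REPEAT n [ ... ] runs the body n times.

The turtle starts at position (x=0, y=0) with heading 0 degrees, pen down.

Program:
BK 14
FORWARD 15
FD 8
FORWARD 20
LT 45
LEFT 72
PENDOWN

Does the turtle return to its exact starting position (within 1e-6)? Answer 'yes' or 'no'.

Answer: no

Derivation:
Executing turtle program step by step:
Start: pos=(0,0), heading=0, pen down
BK 14: (0,0) -> (-14,0) [heading=0, draw]
FD 15: (-14,0) -> (1,0) [heading=0, draw]
FD 8: (1,0) -> (9,0) [heading=0, draw]
FD 20: (9,0) -> (29,0) [heading=0, draw]
LT 45: heading 0 -> 45
LT 72: heading 45 -> 117
PD: pen down
Final: pos=(29,0), heading=117, 4 segment(s) drawn

Start position: (0, 0)
Final position: (29, 0)
Distance = 29; >= 1e-6 -> NOT closed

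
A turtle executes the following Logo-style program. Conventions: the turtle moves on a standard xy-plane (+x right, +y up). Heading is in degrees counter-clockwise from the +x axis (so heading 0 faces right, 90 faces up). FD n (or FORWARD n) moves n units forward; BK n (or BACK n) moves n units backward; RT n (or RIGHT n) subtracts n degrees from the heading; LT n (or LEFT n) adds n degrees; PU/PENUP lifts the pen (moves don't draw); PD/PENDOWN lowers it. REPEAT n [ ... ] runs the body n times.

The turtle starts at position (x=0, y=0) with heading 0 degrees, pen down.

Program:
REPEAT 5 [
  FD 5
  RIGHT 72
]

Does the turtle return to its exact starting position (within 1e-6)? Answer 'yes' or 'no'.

Answer: yes

Derivation:
Executing turtle program step by step:
Start: pos=(0,0), heading=0, pen down
REPEAT 5 [
  -- iteration 1/5 --
  FD 5: (0,0) -> (5,0) [heading=0, draw]
  RT 72: heading 0 -> 288
  -- iteration 2/5 --
  FD 5: (5,0) -> (6.545,-4.755) [heading=288, draw]
  RT 72: heading 288 -> 216
  -- iteration 3/5 --
  FD 5: (6.545,-4.755) -> (2.5,-7.694) [heading=216, draw]
  RT 72: heading 216 -> 144
  -- iteration 4/5 --
  FD 5: (2.5,-7.694) -> (-1.545,-4.755) [heading=144, draw]
  RT 72: heading 144 -> 72
  -- iteration 5/5 --
  FD 5: (-1.545,-4.755) -> (0,0) [heading=72, draw]
  RT 72: heading 72 -> 0
]
Final: pos=(0,0), heading=0, 5 segment(s) drawn

Start position: (0, 0)
Final position: (0, 0)
Distance = 0; < 1e-6 -> CLOSED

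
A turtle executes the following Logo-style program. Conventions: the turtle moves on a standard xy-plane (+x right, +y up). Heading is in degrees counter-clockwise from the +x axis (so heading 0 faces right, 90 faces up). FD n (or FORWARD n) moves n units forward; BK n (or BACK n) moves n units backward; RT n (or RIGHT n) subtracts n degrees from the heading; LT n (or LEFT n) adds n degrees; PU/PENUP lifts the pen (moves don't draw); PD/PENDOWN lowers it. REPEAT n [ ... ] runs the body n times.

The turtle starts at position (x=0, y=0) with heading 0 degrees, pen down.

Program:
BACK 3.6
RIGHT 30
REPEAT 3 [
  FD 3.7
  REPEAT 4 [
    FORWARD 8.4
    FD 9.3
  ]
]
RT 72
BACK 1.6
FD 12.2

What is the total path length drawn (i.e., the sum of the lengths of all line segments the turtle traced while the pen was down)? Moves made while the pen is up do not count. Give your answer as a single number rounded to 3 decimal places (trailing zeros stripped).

Answer: 240.9

Derivation:
Executing turtle program step by step:
Start: pos=(0,0), heading=0, pen down
BK 3.6: (0,0) -> (-3.6,0) [heading=0, draw]
RT 30: heading 0 -> 330
REPEAT 3 [
  -- iteration 1/3 --
  FD 3.7: (-3.6,0) -> (-0.396,-1.85) [heading=330, draw]
  REPEAT 4 [
    -- iteration 1/4 --
    FD 8.4: (-0.396,-1.85) -> (6.879,-6.05) [heading=330, draw]
    FD 9.3: (6.879,-6.05) -> (14.933,-10.7) [heading=330, draw]
    -- iteration 2/4 --
    FD 8.4: (14.933,-10.7) -> (22.208,-14.9) [heading=330, draw]
    FD 9.3: (22.208,-14.9) -> (30.262,-19.55) [heading=330, draw]
    -- iteration 3/4 --
    FD 8.4: (30.262,-19.55) -> (37.536,-23.75) [heading=330, draw]
    FD 9.3: (37.536,-23.75) -> (45.59,-28.4) [heading=330, draw]
    -- iteration 4/4 --
    FD 8.4: (45.59,-28.4) -> (52.865,-32.6) [heading=330, draw]
    FD 9.3: (52.865,-32.6) -> (60.919,-37.25) [heading=330, draw]
  ]
  -- iteration 2/3 --
  FD 3.7: (60.919,-37.25) -> (64.123,-39.1) [heading=330, draw]
  REPEAT 4 [
    -- iteration 1/4 --
    FD 8.4: (64.123,-39.1) -> (71.398,-43.3) [heading=330, draw]
    FD 9.3: (71.398,-43.3) -> (79.452,-47.95) [heading=330, draw]
    -- iteration 2/4 --
    FD 8.4: (79.452,-47.95) -> (86.726,-52.15) [heading=330, draw]
    FD 9.3: (86.726,-52.15) -> (94.78,-56.8) [heading=330, draw]
    -- iteration 3/4 --
    FD 8.4: (94.78,-56.8) -> (102.055,-61) [heading=330, draw]
    FD 9.3: (102.055,-61) -> (110.109,-65.65) [heading=330, draw]
    -- iteration 4/4 --
    FD 8.4: (110.109,-65.65) -> (117.384,-69.85) [heading=330, draw]
    FD 9.3: (117.384,-69.85) -> (125.438,-74.5) [heading=330, draw]
  ]
  -- iteration 3/3 --
  FD 3.7: (125.438,-74.5) -> (128.642,-76.35) [heading=330, draw]
  REPEAT 4 [
    -- iteration 1/4 --
    FD 8.4: (128.642,-76.35) -> (135.917,-80.55) [heading=330, draw]
    FD 9.3: (135.917,-80.55) -> (143.971,-85.2) [heading=330, draw]
    -- iteration 2/4 --
    FD 8.4: (143.971,-85.2) -> (151.245,-89.4) [heading=330, draw]
    FD 9.3: (151.245,-89.4) -> (159.299,-94.05) [heading=330, draw]
    -- iteration 3/4 --
    FD 8.4: (159.299,-94.05) -> (166.574,-98.25) [heading=330, draw]
    FD 9.3: (166.574,-98.25) -> (174.628,-102.9) [heading=330, draw]
    -- iteration 4/4 --
    FD 8.4: (174.628,-102.9) -> (181.903,-107.1) [heading=330, draw]
    FD 9.3: (181.903,-107.1) -> (189.957,-111.75) [heading=330, draw]
  ]
]
RT 72: heading 330 -> 258
BK 1.6: (189.957,-111.75) -> (190.289,-110.185) [heading=258, draw]
FD 12.2: (190.289,-110.185) -> (187.753,-122.118) [heading=258, draw]
Final: pos=(187.753,-122.118), heading=258, 30 segment(s) drawn

Segment lengths:
  seg 1: (0,0) -> (-3.6,0), length = 3.6
  seg 2: (-3.6,0) -> (-0.396,-1.85), length = 3.7
  seg 3: (-0.396,-1.85) -> (6.879,-6.05), length = 8.4
  seg 4: (6.879,-6.05) -> (14.933,-10.7), length = 9.3
  seg 5: (14.933,-10.7) -> (22.208,-14.9), length = 8.4
  seg 6: (22.208,-14.9) -> (30.262,-19.55), length = 9.3
  seg 7: (30.262,-19.55) -> (37.536,-23.75), length = 8.4
  seg 8: (37.536,-23.75) -> (45.59,-28.4), length = 9.3
  seg 9: (45.59,-28.4) -> (52.865,-32.6), length = 8.4
  seg 10: (52.865,-32.6) -> (60.919,-37.25), length = 9.3
  seg 11: (60.919,-37.25) -> (64.123,-39.1), length = 3.7
  seg 12: (64.123,-39.1) -> (71.398,-43.3), length = 8.4
  seg 13: (71.398,-43.3) -> (79.452,-47.95), length = 9.3
  seg 14: (79.452,-47.95) -> (86.726,-52.15), length = 8.4
  seg 15: (86.726,-52.15) -> (94.78,-56.8), length = 9.3
  seg 16: (94.78,-56.8) -> (102.055,-61), length = 8.4
  seg 17: (102.055,-61) -> (110.109,-65.65), length = 9.3
  seg 18: (110.109,-65.65) -> (117.384,-69.85), length = 8.4
  seg 19: (117.384,-69.85) -> (125.438,-74.5), length = 9.3
  seg 20: (125.438,-74.5) -> (128.642,-76.35), length = 3.7
  seg 21: (128.642,-76.35) -> (135.917,-80.55), length = 8.4
  seg 22: (135.917,-80.55) -> (143.971,-85.2), length = 9.3
  seg 23: (143.971,-85.2) -> (151.245,-89.4), length = 8.4
  seg 24: (151.245,-89.4) -> (159.299,-94.05), length = 9.3
  seg 25: (159.299,-94.05) -> (166.574,-98.25), length = 8.4
  seg 26: (166.574,-98.25) -> (174.628,-102.9), length = 9.3
  seg 27: (174.628,-102.9) -> (181.903,-107.1), length = 8.4
  seg 28: (181.903,-107.1) -> (189.957,-111.75), length = 9.3
  seg 29: (189.957,-111.75) -> (190.289,-110.185), length = 1.6
  seg 30: (190.289,-110.185) -> (187.753,-122.118), length = 12.2
Total = 240.9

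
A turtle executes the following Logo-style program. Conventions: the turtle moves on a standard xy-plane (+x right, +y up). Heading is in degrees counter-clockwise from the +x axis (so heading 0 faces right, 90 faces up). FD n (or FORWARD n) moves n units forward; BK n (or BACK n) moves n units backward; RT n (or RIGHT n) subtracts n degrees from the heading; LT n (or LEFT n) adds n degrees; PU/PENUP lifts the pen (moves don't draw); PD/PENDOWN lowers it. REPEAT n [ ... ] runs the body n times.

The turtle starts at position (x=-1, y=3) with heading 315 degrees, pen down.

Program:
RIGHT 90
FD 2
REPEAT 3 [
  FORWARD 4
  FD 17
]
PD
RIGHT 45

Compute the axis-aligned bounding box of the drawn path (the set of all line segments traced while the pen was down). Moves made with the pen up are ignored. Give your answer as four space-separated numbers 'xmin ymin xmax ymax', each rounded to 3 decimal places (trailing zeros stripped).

Executing turtle program step by step:
Start: pos=(-1,3), heading=315, pen down
RT 90: heading 315 -> 225
FD 2: (-1,3) -> (-2.414,1.586) [heading=225, draw]
REPEAT 3 [
  -- iteration 1/3 --
  FD 4: (-2.414,1.586) -> (-5.243,-1.243) [heading=225, draw]
  FD 17: (-5.243,-1.243) -> (-17.263,-13.263) [heading=225, draw]
  -- iteration 2/3 --
  FD 4: (-17.263,-13.263) -> (-20.092,-16.092) [heading=225, draw]
  FD 17: (-20.092,-16.092) -> (-32.113,-28.113) [heading=225, draw]
  -- iteration 3/3 --
  FD 4: (-32.113,-28.113) -> (-34.941,-30.941) [heading=225, draw]
  FD 17: (-34.941,-30.941) -> (-46.962,-42.962) [heading=225, draw]
]
PD: pen down
RT 45: heading 225 -> 180
Final: pos=(-46.962,-42.962), heading=180, 7 segment(s) drawn

Segment endpoints: x in {-46.962, -34.941, -32.113, -20.092, -17.263, -5.243, -2.414, -1}, y in {-42.962, -30.941, -28.113, -16.092, -13.263, -1.243, 1.586, 3}
xmin=-46.962, ymin=-42.962, xmax=-1, ymax=3

Answer: -46.962 -42.962 -1 3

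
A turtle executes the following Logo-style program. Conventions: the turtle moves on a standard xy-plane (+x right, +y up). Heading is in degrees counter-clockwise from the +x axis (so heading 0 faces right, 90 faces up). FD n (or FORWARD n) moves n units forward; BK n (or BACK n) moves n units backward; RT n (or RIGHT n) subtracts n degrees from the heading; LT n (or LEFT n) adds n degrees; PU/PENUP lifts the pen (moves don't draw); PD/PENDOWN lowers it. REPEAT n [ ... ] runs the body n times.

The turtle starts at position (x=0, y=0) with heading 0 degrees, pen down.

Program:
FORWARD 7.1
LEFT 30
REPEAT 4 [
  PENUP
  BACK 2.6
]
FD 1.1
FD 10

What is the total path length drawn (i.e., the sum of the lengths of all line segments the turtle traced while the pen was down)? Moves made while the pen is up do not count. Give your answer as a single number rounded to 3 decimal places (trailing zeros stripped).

Executing turtle program step by step:
Start: pos=(0,0), heading=0, pen down
FD 7.1: (0,0) -> (7.1,0) [heading=0, draw]
LT 30: heading 0 -> 30
REPEAT 4 [
  -- iteration 1/4 --
  PU: pen up
  BK 2.6: (7.1,0) -> (4.848,-1.3) [heading=30, move]
  -- iteration 2/4 --
  PU: pen up
  BK 2.6: (4.848,-1.3) -> (2.597,-2.6) [heading=30, move]
  -- iteration 3/4 --
  PU: pen up
  BK 2.6: (2.597,-2.6) -> (0.345,-3.9) [heading=30, move]
  -- iteration 4/4 --
  PU: pen up
  BK 2.6: (0.345,-3.9) -> (-1.907,-5.2) [heading=30, move]
]
FD 1.1: (-1.907,-5.2) -> (-0.954,-4.65) [heading=30, move]
FD 10: (-0.954,-4.65) -> (7.706,0.35) [heading=30, move]
Final: pos=(7.706,0.35), heading=30, 1 segment(s) drawn

Segment lengths:
  seg 1: (0,0) -> (7.1,0), length = 7.1
Total = 7.1

Answer: 7.1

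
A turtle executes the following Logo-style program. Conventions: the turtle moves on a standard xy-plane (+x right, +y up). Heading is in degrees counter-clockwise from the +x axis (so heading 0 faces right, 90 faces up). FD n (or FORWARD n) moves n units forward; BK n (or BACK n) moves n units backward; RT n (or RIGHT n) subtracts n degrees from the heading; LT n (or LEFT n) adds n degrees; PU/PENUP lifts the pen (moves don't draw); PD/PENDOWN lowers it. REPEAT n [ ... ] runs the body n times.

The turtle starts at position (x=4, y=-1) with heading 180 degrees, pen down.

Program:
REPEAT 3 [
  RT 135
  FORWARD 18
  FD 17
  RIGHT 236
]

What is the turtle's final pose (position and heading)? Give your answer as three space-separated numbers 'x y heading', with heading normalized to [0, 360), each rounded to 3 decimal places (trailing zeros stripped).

Executing turtle program step by step:
Start: pos=(4,-1), heading=180, pen down
REPEAT 3 [
  -- iteration 1/3 --
  RT 135: heading 180 -> 45
  FD 18: (4,-1) -> (16.728,11.728) [heading=45, draw]
  FD 17: (16.728,11.728) -> (28.749,23.749) [heading=45, draw]
  RT 236: heading 45 -> 169
  -- iteration 2/3 --
  RT 135: heading 169 -> 34
  FD 18: (28.749,23.749) -> (43.671,33.814) [heading=34, draw]
  FD 17: (43.671,33.814) -> (57.765,43.32) [heading=34, draw]
  RT 236: heading 34 -> 158
  -- iteration 3/3 --
  RT 135: heading 158 -> 23
  FD 18: (57.765,43.32) -> (74.334,50.354) [heading=23, draw]
  FD 17: (74.334,50.354) -> (89.983,56.996) [heading=23, draw]
  RT 236: heading 23 -> 147
]
Final: pos=(89.983,56.996), heading=147, 6 segment(s) drawn

Answer: 89.983 56.996 147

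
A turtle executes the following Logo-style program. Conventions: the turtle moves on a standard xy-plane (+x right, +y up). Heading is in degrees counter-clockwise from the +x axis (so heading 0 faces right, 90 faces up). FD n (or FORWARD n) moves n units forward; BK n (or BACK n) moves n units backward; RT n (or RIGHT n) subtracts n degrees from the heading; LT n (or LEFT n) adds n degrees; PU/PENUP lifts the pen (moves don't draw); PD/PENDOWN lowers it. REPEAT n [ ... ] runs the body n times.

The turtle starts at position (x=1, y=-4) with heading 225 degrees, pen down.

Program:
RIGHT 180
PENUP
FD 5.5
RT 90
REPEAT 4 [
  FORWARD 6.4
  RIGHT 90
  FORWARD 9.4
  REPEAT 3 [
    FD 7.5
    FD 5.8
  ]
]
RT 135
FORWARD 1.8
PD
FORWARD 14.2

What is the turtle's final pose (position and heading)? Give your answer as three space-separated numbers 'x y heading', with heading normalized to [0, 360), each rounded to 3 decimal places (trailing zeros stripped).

Executing turtle program step by step:
Start: pos=(1,-4), heading=225, pen down
RT 180: heading 225 -> 45
PU: pen up
FD 5.5: (1,-4) -> (4.889,-0.111) [heading=45, move]
RT 90: heading 45 -> 315
REPEAT 4 [
  -- iteration 1/4 --
  FD 6.4: (4.889,-0.111) -> (9.415,-4.636) [heading=315, move]
  RT 90: heading 315 -> 225
  FD 9.4: (9.415,-4.636) -> (2.768,-11.283) [heading=225, move]
  REPEAT 3 [
    -- iteration 1/3 --
    FD 7.5: (2.768,-11.283) -> (-2.536,-16.587) [heading=225, move]
    FD 5.8: (-2.536,-16.587) -> (-6.637,-20.688) [heading=225, move]
    -- iteration 2/3 --
    FD 7.5: (-6.637,-20.688) -> (-11.94,-25.991) [heading=225, move]
    FD 5.8: (-11.94,-25.991) -> (-16.041,-30.092) [heading=225, move]
    -- iteration 3/3 --
    FD 7.5: (-16.041,-30.092) -> (-21.345,-35.396) [heading=225, move]
    FD 5.8: (-21.345,-35.396) -> (-25.446,-39.497) [heading=225, move]
  ]
  -- iteration 2/4 --
  FD 6.4: (-25.446,-39.497) -> (-29.971,-44.022) [heading=225, move]
  RT 90: heading 225 -> 135
  FD 9.4: (-29.971,-44.022) -> (-36.618,-37.375) [heading=135, move]
  REPEAT 3 [
    -- iteration 1/3 --
    FD 7.5: (-36.618,-37.375) -> (-41.921,-32.072) [heading=135, move]
    FD 5.8: (-41.921,-32.072) -> (-46.023,-27.971) [heading=135, move]
    -- iteration 2/3 --
    FD 7.5: (-46.023,-27.971) -> (-51.326,-22.668) [heading=135, move]
    FD 5.8: (-51.326,-22.668) -> (-55.427,-18.566) [heading=135, move]
    -- iteration 3/3 --
    FD 7.5: (-55.427,-18.566) -> (-60.73,-13.263) [heading=135, move]
    FD 5.8: (-60.73,-13.263) -> (-64.832,-9.162) [heading=135, move]
  ]
  -- iteration 3/4 --
  FD 6.4: (-64.832,-9.162) -> (-69.357,-4.636) [heading=135, move]
  RT 90: heading 135 -> 45
  FD 9.4: (-69.357,-4.636) -> (-62.71,2.01) [heading=45, move]
  REPEAT 3 [
    -- iteration 1/3 --
    FD 7.5: (-62.71,2.01) -> (-57.407,7.314) [heading=45, move]
    FD 5.8: (-57.407,7.314) -> (-53.306,11.415) [heading=45, move]
    -- iteration 2/3 --
    FD 7.5: (-53.306,11.415) -> (-48.002,16.718) [heading=45, move]
    FD 5.8: (-48.002,16.718) -> (-43.901,20.819) [heading=45, move]
    -- iteration 3/3 --
    FD 7.5: (-43.901,20.819) -> (-38.598,26.123) [heading=45, move]
    FD 5.8: (-38.598,26.123) -> (-34.497,30.224) [heading=45, move]
  ]
  -- iteration 4/4 --
  FD 6.4: (-34.497,30.224) -> (-29.971,34.749) [heading=45, move]
  RT 90: heading 45 -> 315
  FD 9.4: (-29.971,34.749) -> (-23.324,28.103) [heading=315, move]
  REPEAT 3 [
    -- iteration 1/3 --
    FD 7.5: (-23.324,28.103) -> (-18.021,22.799) [heading=315, move]
    FD 5.8: (-18.021,22.799) -> (-13.92,18.698) [heading=315, move]
    -- iteration 2/3 --
    FD 7.5: (-13.92,18.698) -> (-8.617,13.395) [heading=315, move]
    FD 5.8: (-8.617,13.395) -> (-4.515,9.294) [heading=315, move]
    -- iteration 3/3 --
    FD 7.5: (-4.515,9.294) -> (0.788,3.99) [heading=315, move]
    FD 5.8: (0.788,3.99) -> (4.889,-0.111) [heading=315, move]
  ]
]
RT 135: heading 315 -> 180
FD 1.8: (4.889,-0.111) -> (3.089,-0.111) [heading=180, move]
PD: pen down
FD 14.2: (3.089,-0.111) -> (-11.111,-0.111) [heading=180, draw]
Final: pos=(-11.111,-0.111), heading=180, 1 segment(s) drawn

Answer: -11.111 -0.111 180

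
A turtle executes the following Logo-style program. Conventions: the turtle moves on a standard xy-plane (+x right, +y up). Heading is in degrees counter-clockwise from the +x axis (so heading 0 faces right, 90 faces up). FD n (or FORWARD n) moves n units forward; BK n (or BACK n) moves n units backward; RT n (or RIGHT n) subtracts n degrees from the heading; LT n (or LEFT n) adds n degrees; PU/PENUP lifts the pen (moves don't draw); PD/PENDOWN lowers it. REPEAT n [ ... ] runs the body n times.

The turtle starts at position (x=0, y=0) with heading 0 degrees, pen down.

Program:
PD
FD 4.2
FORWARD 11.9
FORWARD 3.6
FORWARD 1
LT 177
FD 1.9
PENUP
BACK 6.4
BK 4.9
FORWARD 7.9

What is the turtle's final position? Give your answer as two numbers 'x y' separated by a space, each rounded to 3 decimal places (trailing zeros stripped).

Answer: 22.198 -0.079

Derivation:
Executing turtle program step by step:
Start: pos=(0,0), heading=0, pen down
PD: pen down
FD 4.2: (0,0) -> (4.2,0) [heading=0, draw]
FD 11.9: (4.2,0) -> (16.1,0) [heading=0, draw]
FD 3.6: (16.1,0) -> (19.7,0) [heading=0, draw]
FD 1: (19.7,0) -> (20.7,0) [heading=0, draw]
LT 177: heading 0 -> 177
FD 1.9: (20.7,0) -> (18.803,0.099) [heading=177, draw]
PU: pen up
BK 6.4: (18.803,0.099) -> (25.194,-0.236) [heading=177, move]
BK 4.9: (25.194,-0.236) -> (30.087,-0.492) [heading=177, move]
FD 7.9: (30.087,-0.492) -> (22.198,-0.079) [heading=177, move]
Final: pos=(22.198,-0.079), heading=177, 5 segment(s) drawn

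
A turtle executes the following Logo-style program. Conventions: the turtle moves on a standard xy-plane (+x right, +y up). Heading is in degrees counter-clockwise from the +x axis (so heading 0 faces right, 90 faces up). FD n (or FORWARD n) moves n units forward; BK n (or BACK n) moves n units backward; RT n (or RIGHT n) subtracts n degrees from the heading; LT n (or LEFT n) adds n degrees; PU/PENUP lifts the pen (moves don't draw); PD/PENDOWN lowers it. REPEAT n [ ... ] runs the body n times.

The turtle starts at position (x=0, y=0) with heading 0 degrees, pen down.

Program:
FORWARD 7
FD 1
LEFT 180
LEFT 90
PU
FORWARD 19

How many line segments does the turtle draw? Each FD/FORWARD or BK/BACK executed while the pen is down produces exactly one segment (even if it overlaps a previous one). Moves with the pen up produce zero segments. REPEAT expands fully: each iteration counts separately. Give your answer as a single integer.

Answer: 2

Derivation:
Executing turtle program step by step:
Start: pos=(0,0), heading=0, pen down
FD 7: (0,0) -> (7,0) [heading=0, draw]
FD 1: (7,0) -> (8,0) [heading=0, draw]
LT 180: heading 0 -> 180
LT 90: heading 180 -> 270
PU: pen up
FD 19: (8,0) -> (8,-19) [heading=270, move]
Final: pos=(8,-19), heading=270, 2 segment(s) drawn
Segments drawn: 2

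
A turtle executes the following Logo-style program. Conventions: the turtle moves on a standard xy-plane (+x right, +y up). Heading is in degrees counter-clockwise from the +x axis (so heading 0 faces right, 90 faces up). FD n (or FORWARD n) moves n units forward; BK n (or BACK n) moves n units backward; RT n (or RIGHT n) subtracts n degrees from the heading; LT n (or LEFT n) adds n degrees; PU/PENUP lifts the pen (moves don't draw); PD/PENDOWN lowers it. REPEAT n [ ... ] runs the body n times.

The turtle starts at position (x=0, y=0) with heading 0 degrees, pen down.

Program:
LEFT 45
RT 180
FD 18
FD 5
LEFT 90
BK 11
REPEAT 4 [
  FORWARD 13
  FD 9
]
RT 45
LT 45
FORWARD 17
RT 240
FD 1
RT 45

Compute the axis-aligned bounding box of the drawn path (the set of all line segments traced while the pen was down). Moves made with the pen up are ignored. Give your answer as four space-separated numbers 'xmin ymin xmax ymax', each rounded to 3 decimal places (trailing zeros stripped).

Executing turtle program step by step:
Start: pos=(0,0), heading=0, pen down
LT 45: heading 0 -> 45
RT 180: heading 45 -> 225
FD 18: (0,0) -> (-12.728,-12.728) [heading=225, draw]
FD 5: (-12.728,-12.728) -> (-16.263,-16.263) [heading=225, draw]
LT 90: heading 225 -> 315
BK 11: (-16.263,-16.263) -> (-24.042,-8.485) [heading=315, draw]
REPEAT 4 [
  -- iteration 1/4 --
  FD 13: (-24.042,-8.485) -> (-14.849,-17.678) [heading=315, draw]
  FD 9: (-14.849,-17.678) -> (-8.485,-24.042) [heading=315, draw]
  -- iteration 2/4 --
  FD 13: (-8.485,-24.042) -> (0.707,-33.234) [heading=315, draw]
  FD 9: (0.707,-33.234) -> (7.071,-39.598) [heading=315, draw]
  -- iteration 3/4 --
  FD 13: (7.071,-39.598) -> (16.263,-48.79) [heading=315, draw]
  FD 9: (16.263,-48.79) -> (22.627,-55.154) [heading=315, draw]
  -- iteration 4/4 --
  FD 13: (22.627,-55.154) -> (31.82,-64.347) [heading=315, draw]
  FD 9: (31.82,-64.347) -> (38.184,-70.711) [heading=315, draw]
]
RT 45: heading 315 -> 270
LT 45: heading 270 -> 315
FD 17: (38.184,-70.711) -> (50.205,-82.731) [heading=315, draw]
RT 240: heading 315 -> 75
FD 1: (50.205,-82.731) -> (50.463,-81.766) [heading=75, draw]
RT 45: heading 75 -> 30
Final: pos=(50.463,-81.766), heading=30, 13 segment(s) drawn

Segment endpoints: x in {-24.042, -16.263, -14.849, -12.728, -8.485, 0, 0.707, 7.071, 16.263, 22.627, 31.82, 38.184, 50.205, 50.463}, y in {-82.731, -81.766, -70.711, -64.347, -55.154, -48.79, -39.598, -33.234, -24.042, -17.678, -16.263, -12.728, -8.485, 0}
xmin=-24.042, ymin=-82.731, xmax=50.463, ymax=0

Answer: -24.042 -82.731 50.463 0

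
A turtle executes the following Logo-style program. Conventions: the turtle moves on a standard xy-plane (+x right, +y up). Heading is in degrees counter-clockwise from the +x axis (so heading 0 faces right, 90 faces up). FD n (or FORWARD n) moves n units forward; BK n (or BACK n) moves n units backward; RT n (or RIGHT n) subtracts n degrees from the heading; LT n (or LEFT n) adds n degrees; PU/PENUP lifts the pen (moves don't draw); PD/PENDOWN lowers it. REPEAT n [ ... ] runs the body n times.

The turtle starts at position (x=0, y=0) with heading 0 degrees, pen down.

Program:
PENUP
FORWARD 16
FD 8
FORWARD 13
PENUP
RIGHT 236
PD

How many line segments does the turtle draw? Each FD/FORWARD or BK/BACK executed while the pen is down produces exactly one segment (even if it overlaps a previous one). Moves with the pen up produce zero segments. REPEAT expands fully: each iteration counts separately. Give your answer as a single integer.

Answer: 0

Derivation:
Executing turtle program step by step:
Start: pos=(0,0), heading=0, pen down
PU: pen up
FD 16: (0,0) -> (16,0) [heading=0, move]
FD 8: (16,0) -> (24,0) [heading=0, move]
FD 13: (24,0) -> (37,0) [heading=0, move]
PU: pen up
RT 236: heading 0 -> 124
PD: pen down
Final: pos=(37,0), heading=124, 0 segment(s) drawn
Segments drawn: 0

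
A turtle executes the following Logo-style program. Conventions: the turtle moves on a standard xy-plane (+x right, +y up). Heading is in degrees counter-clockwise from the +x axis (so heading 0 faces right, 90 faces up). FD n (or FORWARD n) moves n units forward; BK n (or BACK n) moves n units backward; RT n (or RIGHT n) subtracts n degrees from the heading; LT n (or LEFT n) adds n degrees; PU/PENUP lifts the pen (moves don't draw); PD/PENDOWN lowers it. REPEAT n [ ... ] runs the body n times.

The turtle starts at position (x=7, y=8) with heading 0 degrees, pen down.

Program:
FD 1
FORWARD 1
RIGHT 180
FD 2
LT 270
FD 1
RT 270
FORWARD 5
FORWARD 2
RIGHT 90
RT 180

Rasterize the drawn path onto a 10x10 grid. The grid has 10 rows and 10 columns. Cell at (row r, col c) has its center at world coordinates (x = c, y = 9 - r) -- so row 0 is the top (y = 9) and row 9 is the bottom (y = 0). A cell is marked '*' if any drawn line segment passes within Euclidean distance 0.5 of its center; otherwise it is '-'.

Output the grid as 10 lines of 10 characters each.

Segment 0: (7,8) -> (8,8)
Segment 1: (8,8) -> (9,8)
Segment 2: (9,8) -> (7,8)
Segment 3: (7,8) -> (7,9)
Segment 4: (7,9) -> (2,9)
Segment 5: (2,9) -> (0,9)

Answer: ********--
-------***
----------
----------
----------
----------
----------
----------
----------
----------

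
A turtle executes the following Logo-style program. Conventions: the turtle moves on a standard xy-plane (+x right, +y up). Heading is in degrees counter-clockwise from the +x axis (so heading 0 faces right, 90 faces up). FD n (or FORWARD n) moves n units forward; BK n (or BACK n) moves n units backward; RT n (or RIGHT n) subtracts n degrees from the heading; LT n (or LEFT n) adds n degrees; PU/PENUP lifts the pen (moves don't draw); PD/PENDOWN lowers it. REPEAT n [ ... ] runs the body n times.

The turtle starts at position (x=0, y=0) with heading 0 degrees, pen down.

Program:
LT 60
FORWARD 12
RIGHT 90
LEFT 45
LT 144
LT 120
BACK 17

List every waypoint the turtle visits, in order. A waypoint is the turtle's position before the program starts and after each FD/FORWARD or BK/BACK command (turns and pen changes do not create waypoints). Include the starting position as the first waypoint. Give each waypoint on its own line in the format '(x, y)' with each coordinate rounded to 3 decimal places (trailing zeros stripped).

Answer: (0, 0)
(6, 10.392)
(3.341, 27.183)

Derivation:
Executing turtle program step by step:
Start: pos=(0,0), heading=0, pen down
LT 60: heading 0 -> 60
FD 12: (0,0) -> (6,10.392) [heading=60, draw]
RT 90: heading 60 -> 330
LT 45: heading 330 -> 15
LT 144: heading 15 -> 159
LT 120: heading 159 -> 279
BK 17: (6,10.392) -> (3.341,27.183) [heading=279, draw]
Final: pos=(3.341,27.183), heading=279, 2 segment(s) drawn
Waypoints (3 total):
(0, 0)
(6, 10.392)
(3.341, 27.183)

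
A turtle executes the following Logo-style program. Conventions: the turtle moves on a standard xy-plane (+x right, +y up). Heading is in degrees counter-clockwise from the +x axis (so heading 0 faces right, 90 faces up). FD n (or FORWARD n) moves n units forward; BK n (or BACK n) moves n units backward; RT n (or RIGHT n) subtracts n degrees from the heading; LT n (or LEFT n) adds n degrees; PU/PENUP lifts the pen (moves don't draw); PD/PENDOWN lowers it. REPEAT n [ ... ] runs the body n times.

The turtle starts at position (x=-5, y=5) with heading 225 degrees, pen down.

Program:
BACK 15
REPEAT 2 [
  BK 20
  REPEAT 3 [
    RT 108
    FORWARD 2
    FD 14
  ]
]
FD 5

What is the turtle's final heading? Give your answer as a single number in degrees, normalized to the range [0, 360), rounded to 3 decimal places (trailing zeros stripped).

Answer: 297

Derivation:
Executing turtle program step by step:
Start: pos=(-5,5), heading=225, pen down
BK 15: (-5,5) -> (5.607,15.607) [heading=225, draw]
REPEAT 2 [
  -- iteration 1/2 --
  BK 20: (5.607,15.607) -> (19.749,29.749) [heading=225, draw]
  REPEAT 3 [
    -- iteration 1/3 --
    RT 108: heading 225 -> 117
    FD 2: (19.749,29.749) -> (18.841,31.531) [heading=117, draw]
    FD 14: (18.841,31.531) -> (12.485,44.005) [heading=117, draw]
    -- iteration 2/3 --
    RT 108: heading 117 -> 9
    FD 2: (12.485,44.005) -> (14.46,44.318) [heading=9, draw]
    FD 14: (14.46,44.318) -> (28.288,46.508) [heading=9, draw]
    -- iteration 3/3 --
    RT 108: heading 9 -> 261
    FD 2: (28.288,46.508) -> (27.975,44.532) [heading=261, draw]
    FD 14: (27.975,44.532) -> (25.785,30.705) [heading=261, draw]
  ]
  -- iteration 2/2 --
  BK 20: (25.785,30.705) -> (28.914,50.459) [heading=261, draw]
  REPEAT 3 [
    -- iteration 1/3 --
    RT 108: heading 261 -> 153
    FD 2: (28.914,50.459) -> (27.132,51.367) [heading=153, draw]
    FD 14: (27.132,51.367) -> (14.658,57.722) [heading=153, draw]
    -- iteration 2/3 --
    RT 108: heading 153 -> 45
    FD 2: (14.658,57.722) -> (16.072,59.137) [heading=45, draw]
    FD 14: (16.072,59.137) -> (25.971,69.036) [heading=45, draw]
    -- iteration 3/3 --
    RT 108: heading 45 -> 297
    FD 2: (25.971,69.036) -> (26.879,67.254) [heading=297, draw]
    FD 14: (26.879,67.254) -> (33.235,54.78) [heading=297, draw]
  ]
]
FD 5: (33.235,54.78) -> (35.505,50.325) [heading=297, draw]
Final: pos=(35.505,50.325), heading=297, 16 segment(s) drawn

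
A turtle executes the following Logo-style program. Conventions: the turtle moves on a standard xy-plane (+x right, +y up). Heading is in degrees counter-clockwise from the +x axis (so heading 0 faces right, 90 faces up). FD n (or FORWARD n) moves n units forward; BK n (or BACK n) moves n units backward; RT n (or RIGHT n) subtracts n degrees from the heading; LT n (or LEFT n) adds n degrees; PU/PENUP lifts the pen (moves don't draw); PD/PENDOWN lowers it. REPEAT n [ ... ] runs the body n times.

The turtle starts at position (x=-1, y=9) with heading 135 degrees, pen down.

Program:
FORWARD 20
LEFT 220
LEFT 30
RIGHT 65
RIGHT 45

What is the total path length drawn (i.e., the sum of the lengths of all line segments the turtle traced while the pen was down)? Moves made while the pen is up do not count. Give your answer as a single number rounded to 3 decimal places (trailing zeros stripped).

Executing turtle program step by step:
Start: pos=(-1,9), heading=135, pen down
FD 20: (-1,9) -> (-15.142,23.142) [heading=135, draw]
LT 220: heading 135 -> 355
LT 30: heading 355 -> 25
RT 65: heading 25 -> 320
RT 45: heading 320 -> 275
Final: pos=(-15.142,23.142), heading=275, 1 segment(s) drawn

Segment lengths:
  seg 1: (-1,9) -> (-15.142,23.142), length = 20
Total = 20

Answer: 20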